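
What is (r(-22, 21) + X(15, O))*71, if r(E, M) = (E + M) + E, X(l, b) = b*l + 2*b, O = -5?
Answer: -7668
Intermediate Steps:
X(l, b) = 2*b + b*l
r(E, M) = M + 2*E
(r(-22, 21) + X(15, O))*71 = ((21 + 2*(-22)) - 5*(2 + 15))*71 = ((21 - 44) - 5*17)*71 = (-23 - 85)*71 = -108*71 = -7668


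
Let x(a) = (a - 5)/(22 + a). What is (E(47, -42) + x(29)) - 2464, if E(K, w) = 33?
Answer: -41319/17 ≈ -2430.5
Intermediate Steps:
x(a) = (-5 + a)/(22 + a)
(E(47, -42) + x(29)) - 2464 = (33 + (-5 + 29)/(22 + 29)) - 2464 = (33 + 24/51) - 2464 = (33 + (1/51)*24) - 2464 = (33 + 8/17) - 2464 = 569/17 - 2464 = -41319/17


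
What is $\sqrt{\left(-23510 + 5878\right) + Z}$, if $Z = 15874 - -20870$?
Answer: $2 \sqrt{4778} \approx 138.25$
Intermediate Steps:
$Z = 36744$ ($Z = 15874 + 20870 = 36744$)
$\sqrt{\left(-23510 + 5878\right) + Z} = \sqrt{\left(-23510 + 5878\right) + 36744} = \sqrt{-17632 + 36744} = \sqrt{19112} = 2 \sqrt{4778}$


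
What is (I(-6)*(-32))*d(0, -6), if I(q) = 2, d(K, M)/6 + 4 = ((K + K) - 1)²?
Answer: 1152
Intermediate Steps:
d(K, M) = -24 + 6*(-1 + 2*K)² (d(K, M) = -24 + 6*((K + K) - 1)² = -24 + 6*(2*K - 1)² = -24 + 6*(-1 + 2*K)²)
(I(-6)*(-32))*d(0, -6) = (2*(-32))*(-24 + 6*(-1 + 2*0)²) = -64*(-24 + 6*(-1 + 0)²) = -64*(-24 + 6*(-1)²) = -64*(-24 + 6*1) = -64*(-24 + 6) = -64*(-18) = 1152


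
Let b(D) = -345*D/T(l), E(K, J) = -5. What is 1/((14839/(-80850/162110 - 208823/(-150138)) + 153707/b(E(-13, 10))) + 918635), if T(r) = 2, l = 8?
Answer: 3745602767175/3503810183571234697 ≈ 1.0690e-6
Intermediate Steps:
b(D) = -345*D/2
1/((14839/(-80850/162110 - 208823/(-150138)) + 153707/b(E(-13, 10))) + 918635) = 1/((14839/(-80850/162110 - 208823/(-150138)) + 153707/((-345/2*(-5)))) + 918635) = 1/((14839/(-80850*1/162110 - 208823*(-1/150138)) + 153707/(1725/2)) + 918635) = 1/((14839/(-8085/16211 + 208823/150138) + 153707*(2/1725)) + 918635) = 1/((14839/(2171363923/2433887118) + 307414/1725) + 918635) = 1/((14839*(2433887118/2171363923) + 307414/1725) + 918635) = 1/((36116450944002/2171363923 + 307414/1725) + 918635) = 1/(62968385547428572/3745602767175 + 918635) = 1/(3503810183571234697/3745602767175) = 3745602767175/3503810183571234697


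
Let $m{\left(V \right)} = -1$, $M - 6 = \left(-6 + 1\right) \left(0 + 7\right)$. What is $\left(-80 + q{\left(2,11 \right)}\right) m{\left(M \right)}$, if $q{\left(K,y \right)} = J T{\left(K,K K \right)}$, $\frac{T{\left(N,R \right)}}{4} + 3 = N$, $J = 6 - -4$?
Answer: $120$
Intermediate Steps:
$J = 10$ ($J = 6 + 4 = 10$)
$T{\left(N,R \right)} = -12 + 4 N$
$M = -29$ ($M = 6 + \left(-6 + 1\right) \left(0 + 7\right) = 6 - 35 = -29$)
$q{\left(K,y \right)} = -120 + 40 K$ ($q{\left(K,y \right)} = 10 \left(-12 + 4 K\right) = -120 + 40 K$)
$\left(-80 + q{\left(2,11 \right)}\right) m{\left(M \right)} = \left(-80 + \left(-120 + 40 \cdot 2\right)\right) \left(-1\right) = \left(-80 + \left(-120 + 80\right)\right) \left(-1\right) = \left(-80 - 40\right) \left(-1\right) = \left(-120\right) \left(-1\right) = 120$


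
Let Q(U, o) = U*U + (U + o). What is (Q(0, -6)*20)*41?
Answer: -4920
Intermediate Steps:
Q(U, o) = U + o + U**2 (Q(U, o) = U**2 + (U + o) = U + o + U**2)
(Q(0, -6)*20)*41 = ((0 - 6 + 0**2)*20)*41 = ((0 - 6 + 0)*20)*41 = -6*20*41 = -120*41 = -4920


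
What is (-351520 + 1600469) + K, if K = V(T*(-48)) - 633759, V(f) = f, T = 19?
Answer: 614278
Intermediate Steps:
K = -634671 (K = 19*(-48) - 633759 = -912 - 633759 = -634671)
(-351520 + 1600469) + K = (-351520 + 1600469) - 634671 = 1248949 - 634671 = 614278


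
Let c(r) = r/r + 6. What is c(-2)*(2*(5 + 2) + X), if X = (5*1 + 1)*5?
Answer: 308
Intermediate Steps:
X = 30 (X = (5 + 1)*5 = 6*5 = 30)
c(r) = 7 (c(r) = 1 + 6 = 7)
c(-2)*(2*(5 + 2) + X) = 7*(2*(5 + 2) + 30) = 7*(2*7 + 30) = 7*(14 + 30) = 7*44 = 308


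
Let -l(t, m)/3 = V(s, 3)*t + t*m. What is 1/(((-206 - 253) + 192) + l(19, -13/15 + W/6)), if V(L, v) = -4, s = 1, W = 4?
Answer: -5/138 ≈ -0.036232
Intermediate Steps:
l(t, m) = 12*t - 3*m*t (l(t, m) = -3*(-4*t + t*m) = -3*(-4*t + m*t) = 12*t - 3*m*t)
1/(((-206 - 253) + 192) + l(19, -13/15 + W/6)) = 1/(((-206 - 253) + 192) + 3*19*(4 - (-13/15 + 4/6))) = 1/((-459 + 192) + 3*19*(4 - (-13*1/15 + 4*(⅙)))) = 1/(-267 + 3*19*(4 - (-13/15 + ⅔))) = 1/(-267 + 3*19*(4 - 1*(-⅕))) = 1/(-267 + 3*19*(4 + ⅕)) = 1/(-267 + 3*19*(21/5)) = 1/(-267 + 1197/5) = 1/(-138/5) = -5/138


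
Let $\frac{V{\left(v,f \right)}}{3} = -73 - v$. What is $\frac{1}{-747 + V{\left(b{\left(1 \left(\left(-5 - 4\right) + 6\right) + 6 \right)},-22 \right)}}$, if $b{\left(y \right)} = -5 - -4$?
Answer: $- \frac{1}{963} \approx -0.0010384$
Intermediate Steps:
$b{\left(y \right)} = -1$ ($b{\left(y \right)} = -5 + 4 = -1$)
$V{\left(v,f \right)} = -219 - 3 v$ ($V{\left(v,f \right)} = 3 \left(-73 - v\right) = -219 - 3 v$)
$\frac{1}{-747 + V{\left(b{\left(1 \left(\left(-5 - 4\right) + 6\right) + 6 \right)},-22 \right)}} = \frac{1}{-747 - 216} = \frac{1}{-963} = - \frac{1}{963}$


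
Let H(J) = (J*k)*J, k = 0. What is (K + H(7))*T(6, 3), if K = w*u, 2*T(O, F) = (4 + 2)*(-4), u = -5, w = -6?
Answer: -360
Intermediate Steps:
H(J) = 0 (H(J) = (J*0)*J = 0*J = 0)
T(O, F) = -12 (T(O, F) = ((4 + 2)*(-4))/2 = (6*(-4))/2 = (1/2)*(-24) = -12)
K = 30 (K = -6*(-5) = 30)
(K + H(7))*T(6, 3) = (30 + 0)*(-12) = 30*(-12) = -360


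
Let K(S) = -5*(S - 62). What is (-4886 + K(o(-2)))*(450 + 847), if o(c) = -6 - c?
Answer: -5909132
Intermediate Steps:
K(S) = 310 - 5*S (K(S) = -5*(-62 + S) = 310 - 5*S)
(-4886 + K(o(-2)))*(450 + 847) = (-4886 + (310 - 5*(-6 - 1*(-2))))*(450 + 847) = (-4886 + (310 - 5*(-6 + 2)))*1297 = (-4886 + (310 - 5*(-4)))*1297 = (-4886 + (310 + 20))*1297 = (-4886 + 330)*1297 = -4556*1297 = -5909132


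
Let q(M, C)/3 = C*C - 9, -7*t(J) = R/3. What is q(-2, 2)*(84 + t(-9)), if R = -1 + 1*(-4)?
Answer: -8845/7 ≈ -1263.6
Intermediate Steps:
R = -5 (R = -1 - 4 = -5)
t(J) = 5/21 (t(J) = -(-5)/(7*3) = -⅐*(-5/3) = 5/21)
q(M, C) = -27 + 3*C² (q(M, C) = 3*(C*C - 9) = 3*(C² - 9) = 3*(-9 + C²) = -27 + 3*C²)
q(-2, 2)*(84 + t(-9)) = (-27 + 3*2²)*(84 + 5/21) = (-27 + 3*4)*(1769/21) = (-27 + 12)*(1769/21) = -15*1769/21 = -8845/7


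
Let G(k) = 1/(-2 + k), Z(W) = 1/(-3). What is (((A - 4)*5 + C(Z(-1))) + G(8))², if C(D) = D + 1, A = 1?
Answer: 7225/36 ≈ 200.69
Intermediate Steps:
Z(W) = -⅓
C(D) = 1 + D
(((A - 4)*5 + C(Z(-1))) + G(8))² = (((1 - 4)*5 + (1 - ⅓)) + 1/(-2 + 8))² = ((-3*5 + ⅔) + 1/6)² = ((-15 + ⅔) + ⅙)² = (-43/3 + ⅙)² = (-85/6)² = 7225/36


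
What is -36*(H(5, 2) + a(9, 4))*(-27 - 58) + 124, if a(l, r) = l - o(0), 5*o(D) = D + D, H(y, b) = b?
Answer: 33784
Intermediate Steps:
o(D) = 2*D/5 (o(D) = (D + D)/5 = (2*D)/5 = 2*D/5)
a(l, r) = l (a(l, r) = l - 2*0/5 = l - 1*0 = l + 0 = l)
-36*(H(5, 2) + a(9, 4))*(-27 - 58) + 124 = -36*(2 + 9)*(-27 - 58) + 124 = -396*(-85) + 124 = -36*(-935) + 124 = 33660 + 124 = 33784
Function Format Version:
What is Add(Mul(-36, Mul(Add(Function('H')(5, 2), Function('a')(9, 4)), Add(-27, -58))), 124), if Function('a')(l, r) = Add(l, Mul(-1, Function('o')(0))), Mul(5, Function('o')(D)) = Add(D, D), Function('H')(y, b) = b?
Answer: 33784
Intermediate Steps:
Function('o')(D) = Mul(Rational(2, 5), D) (Function('o')(D) = Mul(Rational(1, 5), Add(D, D)) = Mul(Rational(1, 5), Mul(2, D)) = Mul(Rational(2, 5), D))
Function('a')(l, r) = l (Function('a')(l, r) = Add(l, Mul(-1, Mul(Rational(2, 5), 0))) = Add(l, Mul(-1, 0)) = Add(l, 0) = l)
Add(Mul(-36, Mul(Add(Function('H')(5, 2), Function('a')(9, 4)), Add(-27, -58))), 124) = Add(Mul(-36, Mul(Add(2, 9), Add(-27, -58))), 124) = Add(Mul(-36, Mul(11, -85)), 124) = Add(Mul(-36, -935), 124) = Add(33660, 124) = 33784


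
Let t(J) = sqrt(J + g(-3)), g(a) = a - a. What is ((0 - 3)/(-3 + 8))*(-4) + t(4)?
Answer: 22/5 ≈ 4.4000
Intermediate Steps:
g(a) = 0
t(J) = sqrt(J) (t(J) = sqrt(J + 0) = sqrt(J))
((0 - 3)/(-3 + 8))*(-4) + t(4) = ((0 - 3)/(-3 + 8))*(-4) + sqrt(4) = -3/5*(-4) + 2 = 12/5 + 2 = 22/5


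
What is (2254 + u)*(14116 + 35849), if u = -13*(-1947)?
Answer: 1377285225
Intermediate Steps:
u = 25311
(2254 + u)*(14116 + 35849) = (2254 + 25311)*(14116 + 35849) = 27565*49965 = 1377285225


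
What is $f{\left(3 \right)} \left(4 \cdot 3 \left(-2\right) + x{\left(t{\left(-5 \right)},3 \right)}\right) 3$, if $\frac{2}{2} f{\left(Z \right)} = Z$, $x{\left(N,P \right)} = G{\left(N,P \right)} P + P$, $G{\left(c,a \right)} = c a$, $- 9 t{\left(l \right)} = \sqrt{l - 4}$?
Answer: $-189 - 27 i \approx -189.0 - 27.0 i$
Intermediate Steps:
$t{\left(l \right)} = - \frac{\sqrt{-4 + l}}{9}$ ($t{\left(l \right)} = - \frac{\sqrt{l - 4}}{9} = - \frac{\sqrt{-4 + l}}{9}$)
$G{\left(c,a \right)} = a c$
$x{\left(N,P \right)} = P + N P^{2}$ ($x{\left(N,P \right)} = P N P + P = N P P + P = N P^{2} + P = P + N P^{2}$)
$f{\left(Z \right)} = Z$
$f{\left(3 \right)} \left(4 \cdot 3 \left(-2\right) + x{\left(t{\left(-5 \right)},3 \right)}\right) 3 = 3 \left(4 \cdot 3 \left(-2\right) + 3 \left(1 + - \frac{\sqrt{-4 - 5}}{9} \cdot 3\right)\right) 3 = 3 \left(4 \left(-6\right) + 3 \left(1 + - \frac{\sqrt{-9}}{9} \cdot 3\right)\right) 3 = 3 \left(-24 + 3 \left(1 + - \frac{3 i}{9} \cdot 3\right)\right) 3 = 3 \left(-24 + 3 \left(1 + - \frac{i}{3} \cdot 3\right)\right) 3 = 3 \left(-24 + 3 \left(1 - i\right)\right) 3 = 3 \left(-24 + \left(3 - 3 i\right)\right) 3 = 3 \left(-21 - 3 i\right) 3 = \left(-63 - 9 i\right) 3 = -189 - 27 i$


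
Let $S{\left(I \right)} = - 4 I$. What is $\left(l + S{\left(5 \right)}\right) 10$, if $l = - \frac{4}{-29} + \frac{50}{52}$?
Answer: $- \frac{71255}{377} \approx -189.01$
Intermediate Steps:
$l = \frac{829}{754}$ ($l = \left(-4\right) \left(- \frac{1}{29}\right) + 50 \cdot \frac{1}{52} = \frac{4}{29} + \frac{25}{26} = \frac{829}{754} \approx 1.0995$)
$\left(l + S{\left(5 \right)}\right) 10 = \left(\frac{829}{754} - 20\right) 10 = \left(- \frac{14251}{754}\right) 10 = - \frac{71255}{377}$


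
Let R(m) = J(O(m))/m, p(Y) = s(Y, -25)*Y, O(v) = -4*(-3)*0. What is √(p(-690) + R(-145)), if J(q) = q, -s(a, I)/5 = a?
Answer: 690*I*√5 ≈ 1542.9*I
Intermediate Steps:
s(a, I) = -5*a
O(v) = 0 (O(v) = 12*0 = 0)
p(Y) = -5*Y² (p(Y) = (-5*Y)*Y = -5*Y²)
R(m) = 0 (R(m) = 0/m = 0)
√(p(-690) + R(-145)) = √(-5*(-690)² + 0) = √(-5*476100 + 0) = √(-2380500 + 0) = √(-2380500) = 690*I*√5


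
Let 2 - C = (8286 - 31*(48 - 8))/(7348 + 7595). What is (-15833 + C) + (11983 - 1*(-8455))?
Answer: 68835355/14943 ≈ 4606.5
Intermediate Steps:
C = 22840/14943 (C = 2 - (8286 - 31*(48 - 8))/(7348 + 7595) = 2 - (8286 - 31*40)/14943 = 2 - (8286 - 1240)/14943 = 2 - 7046/14943 = 22840/14943 ≈ 1.5285)
(-15833 + C) + (11983 - 1*(-8455)) = (-15833 + 22840/14943) + (11983 - 1*(-8455)) = -236569679/14943 + (11983 + 8455) = -236569679/14943 + 20438 = 68835355/14943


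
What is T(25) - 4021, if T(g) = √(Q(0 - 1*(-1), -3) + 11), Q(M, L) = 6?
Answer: -4021 + √17 ≈ -4016.9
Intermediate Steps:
T(g) = √17 (T(g) = √(6 + 11) = √17)
T(25) - 4021 = √17 - 4021 = -4021 + √17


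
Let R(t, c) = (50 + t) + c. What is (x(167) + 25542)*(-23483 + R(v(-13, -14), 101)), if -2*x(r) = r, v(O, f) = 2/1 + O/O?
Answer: -1187842693/2 ≈ -5.9392e+8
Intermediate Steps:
v(O, f) = 3 (v(O, f) = 2*1 + 1 = 2 + 1 = 3)
x(r) = -r/2
R(t, c) = 50 + c + t
(x(167) + 25542)*(-23483 + R(v(-13, -14), 101)) = (-½*167 + 25542)*(-23483 + (50 + 101 + 3)) = (-167/2 + 25542)*(-23483 + 154) = (50917/2)*(-23329) = -1187842693/2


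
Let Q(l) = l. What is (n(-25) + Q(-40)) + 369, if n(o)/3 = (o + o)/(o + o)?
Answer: 332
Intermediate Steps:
n(o) = 3 (n(o) = 3*((o + o)/(o + o)) = 3*((2*o)/((2*o))) = 3*((2*o)*(1/(2*o))) = 3*1 = 3)
(n(-25) + Q(-40)) + 369 = (3 - 40) + 369 = -37 + 369 = 332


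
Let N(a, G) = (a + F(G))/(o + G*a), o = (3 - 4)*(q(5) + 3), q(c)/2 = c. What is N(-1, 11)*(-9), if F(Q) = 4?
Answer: 9/8 ≈ 1.1250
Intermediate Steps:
q(c) = 2*c
o = -13 (o = (3 - 4)*(2*5 + 3) = -(10 + 3) = -1*13 = -13)
N(a, G) = (4 + a)/(-13 + G*a) (N(a, G) = (a + 4)/(-13 + G*a) = (4 + a)/(-13 + G*a))
N(-1, 11)*(-9) = ((4 - 1)/(-13 + 11*(-1)))*(-9) = (3/(-13 - 11))*(-9) = (3/(-24))*(-9) = -1/24*3*(-9) = -1/8*(-9) = 9/8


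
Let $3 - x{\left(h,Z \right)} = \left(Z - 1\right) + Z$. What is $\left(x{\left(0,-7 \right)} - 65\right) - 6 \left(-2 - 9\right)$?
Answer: $19$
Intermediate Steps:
$x{\left(h,Z \right)} = 4 - 2 Z$ ($x{\left(h,Z \right)} = 3 - \left(\left(Z - 1\right) + Z\right) = 3 - \left(\left(-1 + Z\right) + Z\right) = 3 - \left(-1 + 2 Z\right) = 4 - 2 Z$)
$\left(x{\left(0,-7 \right)} - 65\right) - 6 \left(-2 - 9\right) = \left(\left(4 - -14\right) - 65\right) - 6 \left(-2 - 9\right) = \left(\left(4 + 14\right) - 65\right) - -66 = \left(18 - 65\right) + 66 = -47 + 66 = 19$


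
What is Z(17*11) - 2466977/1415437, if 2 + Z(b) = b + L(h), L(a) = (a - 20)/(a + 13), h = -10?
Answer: 245234498/1415437 ≈ 173.26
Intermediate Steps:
L(a) = (-20 + a)/(13 + a)
Z(b) = -12 + b (Z(b) = -2 + (b + (-20 - 10)/(13 - 10)) = -2 + (b - 30/3) = -2 + (b + (⅓)*(-30)) = -2 + (b - 10) = -2 + (-10 + b) = -12 + b)
Z(17*11) - 2466977/1415437 = (-12 + 17*11) - 2466977/1415437 = (-12 + 187) - 2466977/1415437 = 175 - 1*2466977/1415437 = 175 - 2466977/1415437 = 245234498/1415437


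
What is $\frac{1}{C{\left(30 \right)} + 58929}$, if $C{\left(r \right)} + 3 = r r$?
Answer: $\frac{1}{59826} \approx 1.6715 \cdot 10^{-5}$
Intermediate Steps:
$C{\left(r \right)} = -3 + r^{2}$ ($C{\left(r \right)} = -3 + r r = -3 + r^{2}$)
$\frac{1}{C{\left(30 \right)} + 58929} = \frac{1}{\left(-3 + 30^{2}\right) + 58929} = \frac{1}{\left(-3 + 900\right) + 58929} = \frac{1}{897 + 58929} = \frac{1}{59826}$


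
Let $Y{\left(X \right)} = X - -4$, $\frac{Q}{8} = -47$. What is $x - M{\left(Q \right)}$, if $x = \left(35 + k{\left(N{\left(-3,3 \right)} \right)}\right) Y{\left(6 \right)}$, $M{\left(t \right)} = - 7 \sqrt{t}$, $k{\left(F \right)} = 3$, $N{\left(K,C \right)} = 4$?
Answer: $380 + 14 i \sqrt{94} \approx 380.0 + 135.74 i$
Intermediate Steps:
$Q = -376$ ($Q = 8 \left(-47\right) = -376$)
$Y{\left(X \right)} = 4 + X$ ($Y{\left(X \right)} = X + 4 = 4 + X$)
$x = 380$ ($x = \left(35 + 3\right) \left(4 + 6\right) = 38 \cdot 10 = 380$)
$x - M{\left(Q \right)} = 380 - - 7 \sqrt{-376} = 380 - - 7 \cdot 2 i \sqrt{94} = 380 - - 14 i \sqrt{94} = 380 + 14 i \sqrt{94}$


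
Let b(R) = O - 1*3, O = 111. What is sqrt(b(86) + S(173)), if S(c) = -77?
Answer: sqrt(31) ≈ 5.5678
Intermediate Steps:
b(R) = 108 (b(R) = 111 - 1*3 = 111 - 3 = 108)
sqrt(b(86) + S(173)) = sqrt(108 - 77) = sqrt(31)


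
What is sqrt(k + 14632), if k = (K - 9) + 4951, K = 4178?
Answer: 2*sqrt(5938) ≈ 154.12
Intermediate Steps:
k = 9120 (k = (4178 - 9) + 4951 = 4169 + 4951 = 9120)
sqrt(k + 14632) = sqrt(9120 + 14632) = sqrt(23752) = 2*sqrt(5938)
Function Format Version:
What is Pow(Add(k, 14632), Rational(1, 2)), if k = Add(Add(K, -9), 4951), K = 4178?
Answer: Mul(2, Pow(5938, Rational(1, 2))) ≈ 154.12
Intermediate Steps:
k = 9120 (k = Add(Add(4178, -9), 4951) = Add(4169, 4951) = 9120)
Pow(Add(k, 14632), Rational(1, 2)) = Pow(Add(9120, 14632), Rational(1, 2)) = Pow(23752, Rational(1, 2)) = Mul(2, Pow(5938, Rational(1, 2)))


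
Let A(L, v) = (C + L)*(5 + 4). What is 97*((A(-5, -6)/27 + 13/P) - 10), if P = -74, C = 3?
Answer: -233479/222 ≈ -1051.7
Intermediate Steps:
A(L, v) = 27 + 9*L (A(L, v) = (3 + L)*(5 + 4) = (3 + L)*9 = 27 + 9*L)
97*((A(-5, -6)/27 + 13/P) - 10) = 97*(((27 + 9*(-5))/27 + 13/(-74)) - 10) = 97*(((27 - 45)*(1/27) + 13*(-1/74)) - 10) = 97*((-18*1/27 - 13/74) - 10) = 97*((-⅔ - 13/74) - 10) = 97*(-187/222 - 10) = 97*(-2407/222) = -233479/222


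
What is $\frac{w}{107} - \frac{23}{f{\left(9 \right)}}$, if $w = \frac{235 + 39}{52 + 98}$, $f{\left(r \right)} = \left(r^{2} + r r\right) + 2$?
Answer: $- \frac{162107}{1316100} \approx -0.12317$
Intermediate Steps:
$f{\left(r \right)} = 2 + 2 r^{2}$ ($f{\left(r \right)} = \left(r^{2} + r^{2}\right) + 2 = 2 r^{2} + 2 = 2 + 2 r^{2}$)
$w = \frac{137}{75}$ ($w = \frac{274}{150} = 274 \cdot \frac{1}{150} = \frac{137}{75} \approx 1.8267$)
$\frac{w}{107} - \frac{23}{f{\left(9 \right)}} = \frac{137}{75 \cdot 107} - \frac{23}{2 + 2 \cdot 9^{2}} = \frac{137}{75} \cdot \frac{1}{107} - \frac{23}{2 + 2 \cdot 81} = \frac{137}{8025} - \frac{23}{2 + 162} = \frac{137}{8025} - \frac{23}{164} = - \frac{162107}{1316100}$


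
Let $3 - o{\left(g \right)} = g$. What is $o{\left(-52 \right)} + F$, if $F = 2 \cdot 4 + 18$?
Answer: $81$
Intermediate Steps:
$F = 26$ ($F = 8 + 18 = 26$)
$o{\left(g \right)} = 3 - g$
$o{\left(-52 \right)} + F = \left(3 - -52\right) + 26 = \left(3 + 52\right) + 26 = 55 + 26 = 81$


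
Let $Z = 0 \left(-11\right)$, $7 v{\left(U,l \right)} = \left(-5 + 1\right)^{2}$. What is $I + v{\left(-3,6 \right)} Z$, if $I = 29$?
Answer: $29$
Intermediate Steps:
$v{\left(U,l \right)} = \frac{16}{7}$ ($v{\left(U,l \right)} = \frac{\left(-5 + 1\right)^{2}}{7} = \frac{\left(-4\right)^{2}}{7} = \frac{1}{7} \cdot 16 = \frac{16}{7}$)
$Z = 0$
$I + v{\left(-3,6 \right)} Z = 29 + \frac{16}{7} \cdot 0 = 29 + 0 = 29$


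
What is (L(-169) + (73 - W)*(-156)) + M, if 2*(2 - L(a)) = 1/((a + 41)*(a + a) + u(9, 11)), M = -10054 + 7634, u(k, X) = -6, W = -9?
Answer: -1315908361/86516 ≈ -15210.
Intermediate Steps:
M = -2420
L(a) = 2 - 1/(2*(-6 + 2*a*(41 + a))) (L(a) = 2 - 1/(2*((a + 41)*(a + a) - 6)) = 2 - 1/(2*((41 + a)*(2*a) - 6)) = 2 - 1/(2*(2*a*(41 + a) - 6)) = 2 - 1/(2*(-6 + 2*a*(41 + a))))
(L(-169) + (73 - W)*(-156)) + M = ((-25 + 8*(-169)² + 328*(-169))/(4*(-3 + (-169)² + 41*(-169))) + (73 - 1*(-9))*(-156)) - 2420 = ((-25 + 8*28561 - 55432)/(4*(-3 + 28561 - 6929)) + (73 + 9)*(-156)) - 2420 = ((¼)*(-25 + 228488 - 55432)/21629 + 82*(-156)) - 2420 = ((¼)*(1/21629)*173031 - 12792) - 2420 = (173031/86516 - 12792) - 2420 = -1106539641/86516 - 2420 = -1315908361/86516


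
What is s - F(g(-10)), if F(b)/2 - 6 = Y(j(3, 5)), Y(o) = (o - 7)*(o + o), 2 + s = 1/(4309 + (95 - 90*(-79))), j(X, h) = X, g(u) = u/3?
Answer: 391477/11514 ≈ 34.000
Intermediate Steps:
g(u) = u/3 (g(u) = u*(⅓) = u/3)
s = -23027/11514 (s = -2 + 1/(4309 + (95 - 90*(-79))) = -2 + 1/(4309 + (95 + 7110)) = -2 + 1/(4309 + 7205) = -2 + 1/11514 = -23027/11514 ≈ -1.9999)
Y(o) = 2*o*(-7 + o) (Y(o) = (-7 + o)*(2*o) = 2*o*(-7 + o))
F(b) = -36 (F(b) = 12 + 2*(2*3*(-7 + 3)) = 12 + 2*(2*3*(-4)) = 12 + 2*(-24) = 12 - 48 = -36)
s - F(g(-10)) = -23027/11514 - 1*(-36) = -23027/11514 + 36 = 391477/11514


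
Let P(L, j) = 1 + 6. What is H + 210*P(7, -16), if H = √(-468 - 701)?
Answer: 1470 + I*√1169 ≈ 1470.0 + 34.191*I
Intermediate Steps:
P(L, j) = 7
H = I*√1169 (H = √(-1169) = I*√1169 ≈ 34.191*I)
H + 210*P(7, -16) = I*√1169 + 210*7 = I*√1169 + 1470 = 1470 + I*√1169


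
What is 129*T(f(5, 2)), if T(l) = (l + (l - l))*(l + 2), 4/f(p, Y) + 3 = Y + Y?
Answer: 3096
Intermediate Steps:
f(p, Y) = 4/(-3 + 2*Y) (f(p, Y) = 4/(-3 + (Y + Y)) = 4/(-3 + 2*Y))
T(l) = l*(2 + l) (T(l) = (l + 0)*(2 + l) = l*(2 + l))
129*T(f(5, 2)) = 129*((4/(-3 + 2*2))*(2 + 4/(-3 + 2*2))) = 129*((4/(-3 + 4))*(2 + 4/(-3 + 4))) = 129*((4/1)*(2 + 4/1)) = 129*((4*1)*(2 + 4*1)) = 129*(4*(2 + 4)) = 129*(4*6) = 129*24 = 3096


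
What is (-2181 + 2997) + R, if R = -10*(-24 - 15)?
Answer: 1206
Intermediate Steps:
R = 390 (R = -10*(-39) = 390)
(-2181 + 2997) + R = (-2181 + 2997) + 390 = 816 + 390 = 1206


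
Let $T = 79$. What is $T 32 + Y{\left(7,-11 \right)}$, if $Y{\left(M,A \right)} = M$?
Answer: $2535$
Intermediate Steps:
$T 32 + Y{\left(7,-11 \right)} = 79 \cdot 32 + 7 = 2528 + 7 = 2535$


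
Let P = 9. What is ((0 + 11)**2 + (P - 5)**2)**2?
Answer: 18769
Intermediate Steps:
((0 + 11)**2 + (P - 5)**2)**2 = ((0 + 11)**2 + (9 - 5)**2)**2 = (11**2 + 4**2)**2 = (121 + 16)**2 = 137**2 = 18769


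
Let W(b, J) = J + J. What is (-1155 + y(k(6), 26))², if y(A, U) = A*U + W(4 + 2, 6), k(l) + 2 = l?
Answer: 1079521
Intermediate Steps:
k(l) = -2 + l
W(b, J) = 2*J
y(A, U) = 12 + A*U (y(A, U) = A*U + 2*6 = A*U + 12 = 12 + A*U)
(-1155 + y(k(6), 26))² = (-1155 + (12 + (-2 + 6)*26))² = (-1155 + (12 + 4*26))² = (-1155 + (12 + 104))² = (-1155 + 116)² = (-1039)² = 1079521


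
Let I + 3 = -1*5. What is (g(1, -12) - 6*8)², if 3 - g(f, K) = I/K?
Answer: 18769/9 ≈ 2085.4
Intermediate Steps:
I = -8 (I = -3 - 1*5 = -3 - 5 = -8)
g(f, K) = 3 + 8/K (g(f, K) = 3 - (-8)/K = 3 + 8/K)
(g(1, -12) - 6*8)² = ((3 + 8/(-12)) - 6*8)² = ((3 + 8*(-1/12)) - 48)² = ((3 - ⅔) - 48)² = (7/3 - 48)² = (-137/3)² = 18769/9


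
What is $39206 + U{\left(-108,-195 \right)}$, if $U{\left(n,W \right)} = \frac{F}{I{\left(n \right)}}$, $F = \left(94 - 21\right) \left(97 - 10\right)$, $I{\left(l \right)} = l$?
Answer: $\frac{1409299}{36} \approx 39147.0$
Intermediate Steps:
$F = 6351$ ($F = 73 \cdot 87 = 6351$)
$U{\left(n,W \right)} = \frac{6351}{n}$
$39206 + U{\left(-108,-195 \right)} = 39206 + \frac{6351}{-108} = 39206 + 6351 \left(- \frac{1}{108}\right) = 39206 - \frac{2117}{36} = \frac{1409299}{36}$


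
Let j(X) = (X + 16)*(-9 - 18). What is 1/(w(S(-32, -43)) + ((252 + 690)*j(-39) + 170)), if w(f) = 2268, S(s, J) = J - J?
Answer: 1/587420 ≈ 1.7024e-6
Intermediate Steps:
S(s, J) = 0
j(X) = -432 - 27*X (j(X) = (16 + X)*(-27) = -432 - 27*X)
1/(w(S(-32, -43)) + ((252 + 690)*j(-39) + 170)) = 1/(2268 + ((252 + 690)*(-432 - 27*(-39)) + 170)) = 1/(2268 + (942*(-432 + 1053) + 170)) = 1/(2268 + (942*621 + 170)) = 1/(2268 + (584982 + 170)) = 1/(2268 + 585152) = 1/587420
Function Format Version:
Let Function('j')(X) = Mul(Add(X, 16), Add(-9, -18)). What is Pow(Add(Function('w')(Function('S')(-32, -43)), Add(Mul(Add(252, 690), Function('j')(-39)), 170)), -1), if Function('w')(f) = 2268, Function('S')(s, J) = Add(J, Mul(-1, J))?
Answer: Rational(1, 587420) ≈ 1.7024e-6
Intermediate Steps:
Function('S')(s, J) = 0
Function('j')(X) = Add(-432, Mul(-27, X)) (Function('j')(X) = Mul(Add(16, X), -27) = Add(-432, Mul(-27, X)))
Pow(Add(Function('w')(Function('S')(-32, -43)), Add(Mul(Add(252, 690), Function('j')(-39)), 170)), -1) = Pow(Add(2268, Add(Mul(Add(252, 690), Add(-432, Mul(-27, -39))), 170)), -1) = Pow(Add(2268, Add(Mul(942, Add(-432, 1053)), 170)), -1) = Pow(Add(2268, Add(Mul(942, 621), 170)), -1) = Pow(Add(2268, Add(584982, 170)), -1) = Pow(Add(2268, 585152), -1) = Pow(587420, -1) = Rational(1, 587420)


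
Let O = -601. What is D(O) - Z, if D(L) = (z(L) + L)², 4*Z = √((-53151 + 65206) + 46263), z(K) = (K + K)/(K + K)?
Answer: 360000 - √58318/4 ≈ 3.5994e+5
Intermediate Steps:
z(K) = 1 (z(K) = (2*K)/((2*K)) = (2*K)*(1/(2*K)) = 1)
Z = √58318/4 (Z = √((-53151 + 65206) + 46263)/4 = √(12055 + 46263)/4 = √58318/4 ≈ 60.373)
D(L) = (1 + L)²
D(O) - Z = (1 - 601)² - √58318/4 = (-600)² - √58318/4 = 360000 - √58318/4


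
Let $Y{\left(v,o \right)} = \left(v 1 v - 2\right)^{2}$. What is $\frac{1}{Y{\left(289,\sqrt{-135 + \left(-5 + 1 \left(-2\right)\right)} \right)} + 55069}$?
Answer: $\frac{1}{6975478430} \approx 1.4336 \cdot 10^{-10}$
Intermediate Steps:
$Y{\left(v,o \right)} = \left(-2 + v^{2}\right)^{2}$ ($Y{\left(v,o \right)} = \left(v v - 2\right)^{2} = \left(v^{2} - 2\right)^{2} = \left(-2 + v^{2}\right)^{2}$)
$\frac{1}{Y{\left(289,\sqrt{-135 + \left(-5 + 1 \left(-2\right)\right)} \right)} + 55069} = \frac{1}{\left(-2 + 289^{2}\right)^{2} + 55069} = \frac{1}{\left(-2 + 83521\right)^{2} + 55069} = \frac{1}{83519^{2} + 55069} = \frac{1}{6975423361 + 55069} = \frac{1}{6975478430}$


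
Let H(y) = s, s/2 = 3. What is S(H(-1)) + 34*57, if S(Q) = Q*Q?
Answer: 1974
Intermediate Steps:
s = 6 (s = 2*3 = 6)
H(y) = 6
S(Q) = Q**2
S(H(-1)) + 34*57 = 6**2 + 34*57 = 36 + 1938 = 1974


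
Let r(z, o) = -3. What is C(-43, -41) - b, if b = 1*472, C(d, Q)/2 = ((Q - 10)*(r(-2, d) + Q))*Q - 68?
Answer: -184616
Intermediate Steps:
C(d, Q) = -136 + 2*Q*(-10 + Q)*(-3 + Q) (C(d, Q) = 2*(((Q - 10)*(-3 + Q))*Q - 68) = 2*(((-10 + Q)*(-3 + Q))*Q - 68) = 2*(Q*(-10 + Q)*(-3 + Q) - 68) = 2*(-68 + Q*(-10 + Q)*(-3 + Q)) = -136 + 2*Q*(-10 + Q)*(-3 + Q))
b = 472
C(-43, -41) - b = (-136 - 26*(-41)² + 2*(-41)³ + 60*(-41)) - 1*472 = (-136 - 26*1681 + 2*(-68921) - 2460) - 472 = (-136 - 43706 - 137842 - 2460) - 472 = -184144 - 472 = -184616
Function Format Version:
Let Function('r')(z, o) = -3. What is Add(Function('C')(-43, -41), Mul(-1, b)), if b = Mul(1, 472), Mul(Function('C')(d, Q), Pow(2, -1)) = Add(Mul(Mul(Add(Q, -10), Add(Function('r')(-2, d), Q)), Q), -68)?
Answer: -184616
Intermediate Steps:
Function('C')(d, Q) = Add(-136, Mul(2, Q, Add(-10, Q), Add(-3, Q))) (Function('C')(d, Q) = Mul(2, Add(Mul(Mul(Add(Q, -10), Add(-3, Q)), Q), -68)) = Mul(2, Add(Mul(Mul(Add(-10, Q), Add(-3, Q)), Q), -68)) = Mul(2, Add(Mul(Q, Add(-10, Q), Add(-3, Q)), -68)) = Mul(2, Add(-68, Mul(Q, Add(-10, Q), Add(-3, Q)))) = Add(-136, Mul(2, Q, Add(-10, Q), Add(-3, Q))))
b = 472
Add(Function('C')(-43, -41), Mul(-1, b)) = Add(Add(-136, Mul(-26, Pow(-41, 2)), Mul(2, Pow(-41, 3)), Mul(60, -41)), Mul(-1, 472)) = Add(Add(-136, Mul(-26, 1681), Mul(2, -68921), -2460), -472) = Add(Add(-136, -43706, -137842, -2460), -472) = Add(-184144, -472) = -184616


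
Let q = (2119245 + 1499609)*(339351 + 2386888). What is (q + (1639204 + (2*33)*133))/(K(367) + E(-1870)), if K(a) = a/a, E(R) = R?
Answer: -3288620852696/623 ≈ -5.2787e+9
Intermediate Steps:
q = 9865860910106 (q = 3618854*2726239 = 9865860910106)
K(a) = 1
(q + (1639204 + (2*33)*133))/(K(367) + E(-1870)) = (9865860910106 + (1639204 + (2*33)*133))/(1 - 1870) = (9865860910106 + (1639204 + 66*133))/(-1869) = (9865860910106 + (1639204 + 8778))*(-1/1869) = (9865860910106 + 1647982)*(-1/1869) = 9865862558088*(-1/1869) = -3288620852696/623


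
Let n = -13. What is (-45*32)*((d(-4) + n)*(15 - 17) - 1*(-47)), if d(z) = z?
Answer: -116640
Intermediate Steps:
(-45*32)*((d(-4) + n)*(15 - 17) - 1*(-47)) = (-45*32)*((-4 - 13)*(15 - 17) - 1*(-47)) = -1440*(-17*(-2) + 47) = -1440*(34 + 47) = -1440*81 = -116640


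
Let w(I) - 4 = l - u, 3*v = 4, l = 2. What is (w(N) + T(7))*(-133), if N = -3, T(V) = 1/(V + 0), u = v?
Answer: -1919/3 ≈ -639.67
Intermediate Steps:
v = 4/3 (v = (1/3)*4 = 4/3 ≈ 1.3333)
u = 4/3 ≈ 1.3333
T(V) = 1/V
w(I) = 14/3 (w(I) = 4 + (2 - 1*4/3) = 4 + (2 - 4/3) = 4 + 2/3 = 14/3)
(w(N) + T(7))*(-133) = (14/3 + 1/7)*(-133) = (101/21)*(-133) = -1919/3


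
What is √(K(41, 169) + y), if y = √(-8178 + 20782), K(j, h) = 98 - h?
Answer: √(-71 + 2*√3151) ≈ 6.4240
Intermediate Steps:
y = 2*√3151 (y = √12604 = 2*√3151 ≈ 112.27)
√(K(41, 169) + y) = √((98 - 1*169) + 2*√3151) = √((98 - 169) + 2*√3151) = √(-71 + 2*√3151)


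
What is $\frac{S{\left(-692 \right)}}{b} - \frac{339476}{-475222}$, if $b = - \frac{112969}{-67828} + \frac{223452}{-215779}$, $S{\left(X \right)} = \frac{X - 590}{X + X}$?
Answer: $\frac{828035287024386483}{379005264853093285} \approx 2.1848$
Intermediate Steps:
$S{\left(X \right)} = \frac{-590 + X}{2 X}$
$b = \frac{9220035595}{14635858012}$ ($b = \left(-112969\right) \left(- \frac{1}{67828}\right) + 223452 \left(- \frac{1}{215779}\right) = \frac{112969}{67828} - \frac{223452}{215779} = \frac{9220035595}{14635858012} \approx 0.62996$)
$\frac{S{\left(-692 \right)}}{b} - \frac{339476}{-475222} = \frac{\frac{1}{2} \frac{1}{-692} \left(-590 - 692\right)}{\frac{9220035595}{14635858012}} - \frac{339476}{-475222} = \frac{1}{2} \left(- \frac{1}{692}\right) \left(-1282\right) \frac{14635858012}{9220035595} - - \frac{169738}{237611} = \frac{641}{692} \cdot \frac{14635858012}{9220035595} + \frac{169738}{237611} = \frac{2345396246423}{1595066157935} + \frac{169738}{237611} = \frac{828035287024386483}{379005264853093285}$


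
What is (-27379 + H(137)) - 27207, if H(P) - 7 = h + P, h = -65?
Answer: -54507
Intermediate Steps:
H(P) = -58 + P (H(P) = 7 + (-65 + P) = -58 + P)
(-27379 + H(137)) - 27207 = (-27379 + (-58 + 137)) - 27207 = (-27379 + 79) - 27207 = -27300 - 27207 = -54507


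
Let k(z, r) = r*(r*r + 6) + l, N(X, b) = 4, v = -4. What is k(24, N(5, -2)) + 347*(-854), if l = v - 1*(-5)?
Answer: -296249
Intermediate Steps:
l = 1 (l = -4 - 1*(-5) = -4 + 5 = 1)
k(z, r) = 1 + r*(6 + r**2) (k(z, r) = r*(r*r + 6) + 1 = r*(r**2 + 6) + 1 = r*(6 + r**2) + 1 = 1 + r*(6 + r**2))
k(24, N(5, -2)) + 347*(-854) = (1 + 4**3 + 6*4) + 347*(-854) = (1 + 64 + 24) - 296338 = 89 - 296338 = -296249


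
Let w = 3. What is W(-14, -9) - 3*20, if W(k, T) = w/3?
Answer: -59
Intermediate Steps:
W(k, T) = 1 (W(k, T) = 3/3 = 3*(⅓) = 1)
W(-14, -9) - 3*20 = 1 - 3*20 = 1 - 1*60 = 1 - 60 = -59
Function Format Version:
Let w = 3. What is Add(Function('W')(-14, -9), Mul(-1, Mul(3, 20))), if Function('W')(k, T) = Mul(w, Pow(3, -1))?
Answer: -59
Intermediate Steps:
Function('W')(k, T) = 1 (Function('W')(k, T) = Mul(3, Pow(3, -1)) = Mul(3, Rational(1, 3)) = 1)
Add(Function('W')(-14, -9), Mul(-1, Mul(3, 20))) = Add(1, Mul(-1, Mul(3, 20))) = Add(1, Mul(-1, 60)) = Add(1, -60) = -59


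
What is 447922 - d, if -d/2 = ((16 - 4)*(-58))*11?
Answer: 432610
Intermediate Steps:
d = 15312 (d = -2*(16 - 4)*(-58)*11 = -2*12*(-58)*11 = -(-1392)*11 = -2*(-7656) = 15312)
447922 - d = 447922 - 1*15312 = 447922 - 15312 = 432610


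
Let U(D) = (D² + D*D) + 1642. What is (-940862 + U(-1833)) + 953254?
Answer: 6733812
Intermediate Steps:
U(D) = 1642 + 2*D² (U(D) = (D² + D²) + 1642 = 2*D² + 1642 = 1642 + 2*D²)
(-940862 + U(-1833)) + 953254 = (-940862 + (1642 + 2*(-1833)²)) + 953254 = (-940862 + (1642 + 2*3359889)) + 953254 = (-940862 + (1642 + 6719778)) + 953254 = (-940862 + 6721420) + 953254 = 5780558 + 953254 = 6733812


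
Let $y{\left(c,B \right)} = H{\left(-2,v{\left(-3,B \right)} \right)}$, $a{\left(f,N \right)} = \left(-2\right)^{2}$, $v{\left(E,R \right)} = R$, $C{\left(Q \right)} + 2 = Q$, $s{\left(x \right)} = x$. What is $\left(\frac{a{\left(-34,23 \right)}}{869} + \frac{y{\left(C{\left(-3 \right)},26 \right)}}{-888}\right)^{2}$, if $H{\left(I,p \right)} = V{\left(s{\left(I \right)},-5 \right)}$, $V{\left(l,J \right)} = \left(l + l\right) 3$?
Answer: $\frac{1357225}{4135261636} \approx 0.00032821$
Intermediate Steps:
$C{\left(Q \right)} = -2 + Q$
$V{\left(l,J \right)} = 6 l$ ($V{\left(l,J \right)} = 2 l 3 = 6 l$)
$H{\left(I,p \right)} = 6 I$
$a{\left(f,N \right)} = 4$
$y{\left(c,B \right)} = -12$ ($y{\left(c,B \right)} = 6 \left(-2\right) = -12$)
$\left(\frac{a{\left(-34,23 \right)}}{869} + \frac{y{\left(C{\left(-3 \right)},26 \right)}}{-888}\right)^{2} = \left(\frac{4}{869} - \frac{12}{-888}\right)^{2} = \left(4 \cdot \frac{1}{869} - - \frac{1}{74}\right)^{2} = \left(\frac{4}{869} + \frac{1}{74}\right)^{2} = \left(\frac{1165}{64306}\right)^{2} = \frac{1357225}{4135261636}$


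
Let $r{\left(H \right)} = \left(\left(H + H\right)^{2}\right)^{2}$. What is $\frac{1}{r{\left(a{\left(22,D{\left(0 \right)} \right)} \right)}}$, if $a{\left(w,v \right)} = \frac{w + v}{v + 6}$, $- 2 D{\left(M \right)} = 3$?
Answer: $\frac{6561}{45212176} \approx 0.00014512$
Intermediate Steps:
$D{\left(M \right)} = - \frac{3}{2}$ ($D{\left(M \right)} = \left(- \frac{1}{2}\right) 3 = - \frac{3}{2}$)
$a{\left(w,v \right)} = \frac{v + w}{6 + v}$
$r{\left(H \right)} = 16 H^{4}$ ($r{\left(H \right)} = \left(\left(2 H\right)^{2}\right)^{2} = \left(4 H^{2}\right)^{2} = 16 H^{4}$)
$\frac{1}{r{\left(a{\left(22,D{\left(0 \right)} \right)} \right)}} = \frac{1}{16 \left(\frac{- \frac{3}{2} + 22}{6 - \frac{3}{2}}\right)^{4}} = \frac{1}{16 \left(\frac{1}{\frac{9}{2}} \cdot \frac{41}{2}\right)^{4}} = \frac{1}{16 \left(\frac{2}{9} \cdot \frac{41}{2}\right)^{4}} = \frac{1}{16 \left(\frac{41}{9}\right)^{4}} = \frac{1}{16 \cdot \frac{2825761}{6561}} = \frac{1}{\frac{45212176}{6561}} = \frac{6561}{45212176}$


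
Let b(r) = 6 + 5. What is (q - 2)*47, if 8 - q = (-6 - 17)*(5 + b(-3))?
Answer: 17578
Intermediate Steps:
b(r) = 11
q = 376 (q = 8 - (-6 - 17)*(5 + 11) = 8 - (-23)*16 = 8 - 1*(-368) = 8 + 368 = 376)
(q - 2)*47 = (376 - 2)*47 = 374*47 = 17578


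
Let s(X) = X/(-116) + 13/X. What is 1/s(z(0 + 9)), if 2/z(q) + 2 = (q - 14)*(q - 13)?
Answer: 1044/122147 ≈ 0.0085471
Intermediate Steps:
z(q) = 2/(-2 + (-14 + q)*(-13 + q)) (z(q) = 2/(-2 + (q - 14)*(q - 13)) = 2/(-2 + (-14 + q)*(-13 + q)))
s(X) = 13/X - X/116 (s(X) = X*(-1/116) + 13/X = -X/116 + 13/X = 13/X - X/116)
1/s(z(0 + 9)) = 1/(13/((2/(180 + (0 + 9)**2 - 27*(0 + 9)))) - 1/(58*(180 + (0 + 9)**2 - 27*(0 + 9)))) = 1/(13/((2/(180 + 9**2 - 27*9))) - 1/(58*(180 + 9**2 - 27*9))) = 1/(13/((2/(180 + 81 - 243))) - 1/(58*(180 + 81 - 243))) = 1/(13/((2/18)) - 1/(58*18)) = 1/(13/((2*(1/18))) - 1/(58*18)) = 1/(13/(1/9) - 1/116*1/9) = 1/(13*9 - 1/1044) = 1/(117 - 1/1044) = 1/(122147/1044) = 1044/122147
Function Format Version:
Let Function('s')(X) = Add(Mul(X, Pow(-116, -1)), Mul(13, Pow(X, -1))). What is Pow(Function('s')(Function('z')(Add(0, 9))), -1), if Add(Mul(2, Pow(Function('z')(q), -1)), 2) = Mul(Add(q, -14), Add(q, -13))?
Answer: Rational(1044, 122147) ≈ 0.0085471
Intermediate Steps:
Function('z')(q) = Mul(2, Pow(Add(-2, Mul(Add(-14, q), Add(-13, q))), -1)) (Function('z')(q) = Mul(2, Pow(Add(-2, Mul(Add(q, -14), Add(q, -13))), -1)) = Mul(2, Pow(Add(-2, Mul(Add(-14, q), Add(-13, q))), -1)))
Function('s')(X) = Add(Mul(13, Pow(X, -1)), Mul(Rational(-1, 116), X)) (Function('s')(X) = Add(Mul(X, Rational(-1, 116)), Mul(13, Pow(X, -1))) = Add(Mul(Rational(-1, 116), X), Mul(13, Pow(X, -1))) = Add(Mul(13, Pow(X, -1)), Mul(Rational(-1, 116), X)))
Pow(Function('s')(Function('z')(Add(0, 9))), -1) = Pow(Add(Mul(13, Pow(Mul(2, Pow(Add(180, Pow(Add(0, 9), 2), Mul(-27, Add(0, 9))), -1)), -1)), Mul(Rational(-1, 116), Mul(2, Pow(Add(180, Pow(Add(0, 9), 2), Mul(-27, Add(0, 9))), -1)))), -1) = Pow(Add(Mul(13, Pow(Mul(2, Pow(Add(180, Pow(9, 2), Mul(-27, 9)), -1)), -1)), Mul(Rational(-1, 116), Mul(2, Pow(Add(180, Pow(9, 2), Mul(-27, 9)), -1)))), -1) = Pow(Add(Mul(13, Pow(Mul(2, Pow(Add(180, 81, -243), -1)), -1)), Mul(Rational(-1, 116), Mul(2, Pow(Add(180, 81, -243), -1)))), -1) = Pow(Add(Mul(13, Pow(Mul(2, Pow(18, -1)), -1)), Mul(Rational(-1, 116), Mul(2, Pow(18, -1)))), -1) = Pow(Add(Mul(13, Pow(Mul(2, Rational(1, 18)), -1)), Mul(Rational(-1, 116), Mul(2, Rational(1, 18)))), -1) = Pow(Add(Mul(13, Pow(Rational(1, 9), -1)), Mul(Rational(-1, 116), Rational(1, 9))), -1) = Pow(Add(Mul(13, 9), Rational(-1, 1044)), -1) = Pow(Add(117, Rational(-1, 1044)), -1) = Pow(Rational(122147, 1044), -1) = Rational(1044, 122147)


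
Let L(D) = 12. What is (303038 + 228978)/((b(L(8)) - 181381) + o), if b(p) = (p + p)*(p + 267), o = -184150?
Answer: -532016/358835 ≈ -1.4826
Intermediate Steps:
b(p) = 2*p*(267 + p) (b(p) = (2*p)*(267 + p) = 2*p*(267 + p))
(303038 + 228978)/((b(L(8)) - 181381) + o) = (303038 + 228978)/((2*12*(267 + 12) - 181381) - 184150) = 532016/((2*12*279 - 181381) - 184150) = 532016/((6696 - 181381) - 184150) = 532016/(-174685 - 184150) = 532016/(-358835) = 532016*(-1/358835) = -532016/358835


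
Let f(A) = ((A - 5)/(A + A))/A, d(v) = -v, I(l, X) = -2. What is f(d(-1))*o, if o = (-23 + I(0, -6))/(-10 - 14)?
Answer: -25/12 ≈ -2.0833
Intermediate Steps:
o = 25/24 (o = (-23 - 2)/(-10 - 14) = -25/(-24) = -25*(-1/24) = 25/24 ≈ 1.0417)
f(A) = (-5 + A)/(2*A²) (f(A) = ((-5 + A)/((2*A)))/A = ((-5 + A)*(1/(2*A)))/A = ((-5 + A)/(2*A))/A = (-5 + A)/(2*A²))
f(d(-1))*o = ((-5 - 1*(-1))/(2*(-1*(-1))²))*(25/24) = ((½)*(-5 + 1)/1²)*(25/24) = ((½)*1*(-4))*(25/24) = -2*25/24 = -25/12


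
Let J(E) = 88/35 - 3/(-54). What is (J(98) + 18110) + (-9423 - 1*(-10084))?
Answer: 11827349/630 ≈ 18774.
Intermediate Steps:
J(E) = 1619/630 (J(E) = 88*(1/35) - 3*(-1/54) = 88/35 + 1/18 = 1619/630)
(J(98) + 18110) + (-9423 - 1*(-10084)) = (1619/630 + 18110) + (-9423 - 1*(-10084)) = 11410919/630 + (-9423 + 10084) = 11410919/630 + 661 = 11827349/630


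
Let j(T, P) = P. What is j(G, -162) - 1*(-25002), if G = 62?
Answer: 24840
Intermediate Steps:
j(G, -162) - 1*(-25002) = -162 - 1*(-25002) = -162 + 25002 = 24840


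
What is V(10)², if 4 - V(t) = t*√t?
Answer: 1016 - 80*√10 ≈ 763.02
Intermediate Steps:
V(t) = 4 - t^(3/2) (V(t) = 4 - t*√t = 4 - t^(3/2))
V(10)² = (4 - 10^(3/2))² = (4 - 10*√10)²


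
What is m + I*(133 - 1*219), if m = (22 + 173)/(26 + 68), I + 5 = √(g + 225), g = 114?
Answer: 40615/94 - 86*√339 ≈ -1151.4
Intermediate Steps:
I = -5 + √339 (I = -5 + √(114 + 225) = -5 + √339 ≈ 13.412)
m = 195/94 ≈ 2.0745
m + I*(133 - 1*219) = 195/94 + (-5 + √339)*(133 - 1*219) = 195/94 + (-5 + √339)*(133 - 219) = 195/94 + (-5 + √339)*(-86) = 195/94 + (430 - 86*√339) = 40615/94 - 86*√339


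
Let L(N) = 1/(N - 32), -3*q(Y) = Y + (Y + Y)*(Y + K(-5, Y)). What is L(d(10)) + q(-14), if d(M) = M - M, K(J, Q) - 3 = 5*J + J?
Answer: -12097/32 ≈ -378.03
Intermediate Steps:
K(J, Q) = 3 + 6*J (K(J, Q) = 3 + (5*J + J) = 3 + 6*J)
d(M) = 0
q(Y) = -Y/3 - 2*Y*(-27 + Y)/3 (q(Y) = -(Y + (Y + Y)*(Y + (3 + 6*(-5))))/3 = -(Y + (2*Y)*(Y + (3 - 30)))/3 = -(Y + (2*Y)*(Y - 27))/3 = -(Y + (2*Y)*(-27 + Y))/3 = -(Y + 2*Y*(-27 + Y))/3 = -Y/3 - 2*Y*(-27 + Y)/3)
L(N) = 1/(-32 + N)
L(d(10)) + q(-14) = 1/(-32 + 0) + (1/3)*(-14)*(53 - 2*(-14)) = 1/(-32) + (1/3)*(-14)*(53 + 28) = -1/32 + (1/3)*(-14)*81 = -1/32 - 378 = -12097/32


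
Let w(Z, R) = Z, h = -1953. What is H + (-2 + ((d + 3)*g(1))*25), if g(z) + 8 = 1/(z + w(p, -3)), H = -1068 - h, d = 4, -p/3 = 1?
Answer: -1209/2 ≈ -604.50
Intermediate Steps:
p = -3 (p = -3*1 = -3)
H = 885 (H = -1068 - 1*(-1953) = -1068 + 1953 = 885)
g(z) = -8 + 1/(-3 + z) (g(z) = -8 + 1/(z - 3) = -8 + 1/(-3 + z))
H + (-2 + ((d + 3)*g(1))*25) = 885 + (-2 + ((4 + 3)*((25 - 8*1)/(-3 + 1)))*25) = 885 + (-2 + (7*((25 - 8)/(-2)))*25) = 885 + (-2 + (7*(-1/2*17))*25) = 885 + (-2 + (7*(-17/2))*25) = 885 + (-2 - 119/2*25) = 885 + (-2 - 2975/2) = 885 - 2979/2 = -1209/2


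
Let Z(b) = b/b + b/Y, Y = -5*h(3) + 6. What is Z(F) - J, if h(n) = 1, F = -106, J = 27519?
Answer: -27624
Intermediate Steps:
Y = 1 (Y = -5*1 + 6 = -5 + 6 = 1)
Z(b) = 1 + b (Z(b) = b/b + b/1 = 1 + b*1 = 1 + b)
Z(F) - J = (1 - 106) - 1*27519 = -105 - 27519 = -27624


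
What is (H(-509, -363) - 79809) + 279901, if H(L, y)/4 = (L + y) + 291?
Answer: 197768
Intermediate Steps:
H(L, y) = 1164 + 4*L + 4*y (H(L, y) = 4*((L + y) + 291) = 4*(291 + L + y) = 1164 + 4*L + 4*y)
(H(-509, -363) - 79809) + 279901 = ((1164 + 4*(-509) + 4*(-363)) - 79809) + 279901 = ((1164 - 2036 - 1452) - 79809) + 279901 = (-2324 - 79809) + 279901 = -82133 + 279901 = 197768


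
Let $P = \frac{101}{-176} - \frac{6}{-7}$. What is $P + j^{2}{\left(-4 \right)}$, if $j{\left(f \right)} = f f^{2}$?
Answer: $\frac{5046621}{1232} \approx 4096.3$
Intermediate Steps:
$j{\left(f \right)} = f^{3}$
$P = \frac{349}{1232}$ ($P = 101 \left(- \frac{1}{176}\right) - - \frac{6}{7} = - \frac{101}{176} + \frac{6}{7} = \frac{349}{1232} \approx 0.28328$)
$P + j^{2}{\left(-4 \right)} = \frac{349}{1232} + \left(\left(-4\right)^{3}\right)^{2} = \frac{349}{1232} + \left(-64\right)^{2} = \frac{349}{1232} + 4096 = \frac{5046621}{1232}$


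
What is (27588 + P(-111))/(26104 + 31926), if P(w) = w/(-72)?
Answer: 662149/1392720 ≈ 0.47544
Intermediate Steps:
P(w) = -w/72 (P(w) = w*(-1/72) = -w/72)
(27588 + P(-111))/(26104 + 31926) = (27588 - 1/72*(-111))/(26104 + 31926) = (27588 + 37/24)/58030 = (662149/24)*(1/58030) = 662149/1392720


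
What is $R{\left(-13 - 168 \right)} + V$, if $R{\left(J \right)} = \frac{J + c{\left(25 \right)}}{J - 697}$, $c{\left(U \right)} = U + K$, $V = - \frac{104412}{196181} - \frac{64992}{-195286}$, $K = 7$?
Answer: $- \frac{499763250853}{16818705814274} \approx -0.029715$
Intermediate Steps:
$V = - \frac{3820003140}{19155701383}$ ($V = \left(-104412\right) \frac{1}{196181} - - \frac{32496}{97643} = - \frac{104412}{196181} + \frac{32496}{97643} = - \frac{3820003140}{19155701383} \approx -0.19942$)
$c{\left(U \right)} = 7 + U$ ($c{\left(U \right)} = U + 7 = 7 + U$)
$R{\left(J \right)} = \frac{32 + J}{-697 + J}$ ($R{\left(J \right)} = \frac{J + \left(7 + 25\right)}{J - 697} = \frac{J + 32}{-697 + J} = \frac{32 + J}{-697 + J}$)
$R{\left(-13 - 168 \right)} + V = \frac{32 - 181}{-697 - 181} - \frac{3820003140}{19155701383} = \frac{1}{-878} \left(-149\right) - \frac{3820003140}{19155701383} = \left(- \frac{1}{878}\right) \left(-149\right) - \frac{3820003140}{19155701383} = \frac{149}{878} - \frac{3820003140}{19155701383} = - \frac{499763250853}{16818705814274}$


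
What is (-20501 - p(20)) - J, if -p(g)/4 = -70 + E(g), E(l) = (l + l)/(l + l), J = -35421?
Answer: 14644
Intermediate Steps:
E(l) = 1 (E(l) = (2*l)/((2*l)) = (2*l)*(1/(2*l)) = 1)
p(g) = 276 (p(g) = -4*(-70 + 1) = -4*(-69) = 276)
(-20501 - p(20)) - J = (-20501 - 1*276) - 1*(-35421) = (-20501 - 276) + 35421 = -20777 + 35421 = 14644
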